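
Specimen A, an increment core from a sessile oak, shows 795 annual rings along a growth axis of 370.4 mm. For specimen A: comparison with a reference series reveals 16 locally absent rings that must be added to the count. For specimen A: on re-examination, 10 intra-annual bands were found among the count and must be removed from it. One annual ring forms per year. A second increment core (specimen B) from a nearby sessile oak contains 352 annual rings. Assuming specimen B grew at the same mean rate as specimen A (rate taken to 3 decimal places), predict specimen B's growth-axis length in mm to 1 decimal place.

Specimen A: correcting the raw count gives 795 − 10 + 16 = 801 true annual rings.
A: Extension rate ≈ 370.4 / 801 = 0.462 mm per year.
For B, 0.462 mm/year × 352 years = 162.6 mm.

162.6 mm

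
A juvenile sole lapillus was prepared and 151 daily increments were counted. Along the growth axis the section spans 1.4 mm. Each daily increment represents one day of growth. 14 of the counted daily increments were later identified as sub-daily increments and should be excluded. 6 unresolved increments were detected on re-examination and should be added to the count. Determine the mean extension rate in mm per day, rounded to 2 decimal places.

True daily increment count = 151 − 14 + 6 = 143.
1.4 mm over 143 days gives 1.4 / 143 ≈ 0.01 mm per day.

0.01 mm per day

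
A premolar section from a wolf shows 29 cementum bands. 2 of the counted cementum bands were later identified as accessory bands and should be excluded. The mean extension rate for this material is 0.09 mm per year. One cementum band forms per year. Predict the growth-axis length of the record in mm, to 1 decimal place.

Adjusted count: 29 − 2 = 27 cementum bands.
Length ≈ 0.09 × 27 = 2.4 mm.

2.4 mm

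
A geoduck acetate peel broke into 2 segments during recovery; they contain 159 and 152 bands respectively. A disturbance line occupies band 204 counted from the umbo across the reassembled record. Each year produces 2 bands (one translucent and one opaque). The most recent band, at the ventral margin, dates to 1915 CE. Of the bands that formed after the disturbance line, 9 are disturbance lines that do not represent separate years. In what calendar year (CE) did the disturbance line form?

1866 CE

Total bands = 159 + 152 = 311.
Between band 204 and the ventral margin there are 311 − 204 = 107 bands.
Excluding 9 false bands: 107 − 9 = 98.
With 2 bands per year, 98 / 2 = 49 years.
1915 − 49 = 1866 CE.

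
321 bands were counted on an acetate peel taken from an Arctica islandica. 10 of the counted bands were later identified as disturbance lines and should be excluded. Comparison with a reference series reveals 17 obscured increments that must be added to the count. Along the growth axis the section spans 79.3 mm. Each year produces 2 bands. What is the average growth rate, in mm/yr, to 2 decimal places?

0.48 mm/yr

True band count = 321 − 10 + 17 = 328.
With 2 bands per year, 328 / 2 = 164 years.
Extension rate ≈ 79.3 / 164 = 0.48 mm/yr.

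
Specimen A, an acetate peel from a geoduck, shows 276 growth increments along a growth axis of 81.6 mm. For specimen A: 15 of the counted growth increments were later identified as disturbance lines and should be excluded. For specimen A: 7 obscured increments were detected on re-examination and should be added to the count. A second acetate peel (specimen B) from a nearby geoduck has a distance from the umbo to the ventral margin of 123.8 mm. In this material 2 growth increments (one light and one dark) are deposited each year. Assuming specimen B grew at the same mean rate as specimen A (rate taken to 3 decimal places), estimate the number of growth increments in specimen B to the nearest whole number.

407 growth increments

Specimen A: adjusted count: 276 − 15 + 7 = 268 growth increments.
Specimen A: 268 growth increments at 2 per year is 268 / 2 = 134 years.
A: Mean rate = 81.6 mm / 134 years ≈ 0.609 mm per year.
For B, 123.8 / 0.609 = 203.28 years; at 2 growth increments per year that is 203.28 × 2 ≈ 407 growth increments.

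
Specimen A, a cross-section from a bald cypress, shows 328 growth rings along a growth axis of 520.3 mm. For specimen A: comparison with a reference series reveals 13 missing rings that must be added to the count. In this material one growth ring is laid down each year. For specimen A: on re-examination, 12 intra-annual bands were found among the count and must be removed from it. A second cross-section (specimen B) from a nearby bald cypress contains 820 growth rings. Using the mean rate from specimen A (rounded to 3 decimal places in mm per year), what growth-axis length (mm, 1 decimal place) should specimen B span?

1296.4 mm

Specimen A: true growth ring count = 328 − 12 + 13 = 329.
A: 520.3 mm over 329 years gives 520.3 / 329 ≈ 1.581 mm/yr.
Length of B = 1.581 × 820 = 1296.4 mm.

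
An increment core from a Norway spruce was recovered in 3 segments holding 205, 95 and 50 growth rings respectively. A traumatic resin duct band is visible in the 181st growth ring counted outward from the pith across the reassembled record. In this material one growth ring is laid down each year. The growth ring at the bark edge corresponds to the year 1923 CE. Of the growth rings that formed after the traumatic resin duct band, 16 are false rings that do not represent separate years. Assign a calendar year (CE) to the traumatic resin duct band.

1770 CE

Total growth rings = 205 + 95 + 50 = 350.
Between growth ring 181 and the bark edge there are 350 − 181 = 169 growth rings.
Removing the 16 false growth rings leaves 169 − 16 = 153 true growth rings beyond the traumatic resin duct band.
1923 − 153 = 1770 CE.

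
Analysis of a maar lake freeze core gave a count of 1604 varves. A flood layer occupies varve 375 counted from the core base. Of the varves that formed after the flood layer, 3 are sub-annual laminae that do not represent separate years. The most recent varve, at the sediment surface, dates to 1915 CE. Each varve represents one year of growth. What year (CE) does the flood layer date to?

Between varve 375 and the sediment surface there are 1604 − 375 = 1229 varves.
Removing the 3 false varves leaves 1229 − 3 = 1226 true varves beyond the flood layer.
The varve at the sediment surface is 1915 CE, so the flood layer dates to 1915 − 1226 = 689 CE.

689 CE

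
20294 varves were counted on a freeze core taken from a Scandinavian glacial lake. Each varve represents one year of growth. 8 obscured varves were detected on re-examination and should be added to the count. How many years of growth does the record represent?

True varve count = 20294 + 8 = 20302.
With a one-to-one varve periodicity this is 20302 years.

20302 years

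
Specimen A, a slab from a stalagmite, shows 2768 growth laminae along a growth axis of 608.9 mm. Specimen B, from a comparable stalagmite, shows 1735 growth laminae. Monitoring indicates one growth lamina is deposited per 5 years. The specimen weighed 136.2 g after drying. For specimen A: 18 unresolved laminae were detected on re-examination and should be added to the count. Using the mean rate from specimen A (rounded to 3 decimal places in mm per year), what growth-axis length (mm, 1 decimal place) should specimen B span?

381.7 mm

Specimen A: after corrections the count is 2768 + 18 = 2786 growth laminae.
Specimen A: multiplying by 5 years per growth lamina: 2786 × 5 = 13930 years.
A: 608.9 mm over 13930 years gives 608.9 / 13930 ≈ 0.044 mm/yr.
Specimen B: at 5 years per growth lamina, 1735 × 5 = 8675 years. Length of B = 0.044 × 8675 = 381.7 mm.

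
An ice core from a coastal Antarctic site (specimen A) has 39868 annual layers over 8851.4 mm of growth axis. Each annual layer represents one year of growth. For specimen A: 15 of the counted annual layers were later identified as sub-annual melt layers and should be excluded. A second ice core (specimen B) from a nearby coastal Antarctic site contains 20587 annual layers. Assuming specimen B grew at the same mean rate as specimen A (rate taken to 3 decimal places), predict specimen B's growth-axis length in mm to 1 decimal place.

4570.3 mm

Specimen A: correcting the raw count gives 39868 − 15 = 39853 true annual layers.
A: Extension rate ≈ 8851.4 / 39853 = 0.222 mm per year.
B's length ≈ 0.222 × 20587 = 4570.3 mm.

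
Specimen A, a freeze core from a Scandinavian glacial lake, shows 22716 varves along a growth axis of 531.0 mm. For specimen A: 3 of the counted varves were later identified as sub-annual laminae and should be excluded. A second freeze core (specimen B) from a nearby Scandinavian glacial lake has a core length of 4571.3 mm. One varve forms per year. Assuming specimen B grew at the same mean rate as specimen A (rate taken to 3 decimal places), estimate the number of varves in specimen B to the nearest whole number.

Specimen A: true varve count = 22716 − 3 = 22713.
A: Mean rate = 531.0 mm / 22713 years ≈ 0.023 mm/yr.
For B, 4571.3 / 0.023 = 198752.17 years ≈ 198752 varves.

198752 varves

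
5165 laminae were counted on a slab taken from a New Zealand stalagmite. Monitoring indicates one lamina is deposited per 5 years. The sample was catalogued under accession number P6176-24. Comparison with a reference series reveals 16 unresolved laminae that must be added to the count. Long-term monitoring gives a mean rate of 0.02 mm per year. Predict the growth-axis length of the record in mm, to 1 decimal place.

After corrections the count is 5165 + 16 = 5181 laminae.
5181 laminae at 5 years each span 5181 × 5 = 25905 years.
25905 years at 0.02 mm/year gives 0.02 × 25905 = 518.1 mm.

518.1 mm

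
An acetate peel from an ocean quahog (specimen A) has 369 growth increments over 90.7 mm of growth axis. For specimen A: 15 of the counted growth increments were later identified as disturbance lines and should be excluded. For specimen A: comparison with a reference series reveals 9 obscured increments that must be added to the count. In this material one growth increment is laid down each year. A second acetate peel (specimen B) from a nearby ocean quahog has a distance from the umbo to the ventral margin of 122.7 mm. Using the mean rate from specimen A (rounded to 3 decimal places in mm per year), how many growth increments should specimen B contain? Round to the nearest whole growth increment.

491 growth increments

Specimen A: adjusted count: 369 − 15 + 9 = 363 growth increments.
A: 90.7 mm over 363 years gives 90.7 / 363 ≈ 0.250 mm per year.
B spans 122.7 / 0.250 = 490.80 years ≈ 491 growth increments.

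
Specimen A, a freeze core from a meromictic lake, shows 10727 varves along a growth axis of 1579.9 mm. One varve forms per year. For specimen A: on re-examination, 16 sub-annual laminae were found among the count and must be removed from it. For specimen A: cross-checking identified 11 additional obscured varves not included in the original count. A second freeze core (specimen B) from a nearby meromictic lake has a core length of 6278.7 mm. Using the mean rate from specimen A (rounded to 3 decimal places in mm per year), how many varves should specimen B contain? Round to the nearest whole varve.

Specimen A: adjusted count: 10727 − 16 + 11 = 10722 varves.
A: Extension rate ≈ 1579.9 / 10722 = 0.147 mm per year.
For B, 6278.7 / 0.147 = 42712.24 years ≈ 42712 varves.

42712 varves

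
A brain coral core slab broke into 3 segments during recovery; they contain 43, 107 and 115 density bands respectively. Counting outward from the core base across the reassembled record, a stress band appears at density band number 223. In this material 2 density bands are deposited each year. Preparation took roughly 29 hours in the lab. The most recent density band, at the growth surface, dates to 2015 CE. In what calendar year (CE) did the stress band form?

Total density bands = 43 + 107 + 115 = 265.
The stress band sits at density band 223 from the core base, so 265 − 223 = 42 density bands formed after it.
With 2 density bands per year, 42 / 2 = 21 years.
Counting back 21 years from 2015 CE places the stress band in 2015 − 21 = 1994 CE.

1994 CE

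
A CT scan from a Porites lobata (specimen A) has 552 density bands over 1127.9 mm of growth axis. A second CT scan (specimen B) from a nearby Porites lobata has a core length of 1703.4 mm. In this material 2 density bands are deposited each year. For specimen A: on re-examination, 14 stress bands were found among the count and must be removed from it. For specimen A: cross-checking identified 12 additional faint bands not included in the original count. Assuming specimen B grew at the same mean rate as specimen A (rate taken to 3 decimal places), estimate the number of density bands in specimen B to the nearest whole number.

831 density bands

Specimen A: adjusted count: 552 − 14 + 12 = 550 density bands.
Specimen A: with 2 density bands per year, 550 / 2 = 275 years.
A: Extension rate ≈ 1127.9 / 275 = 4.101 mm/yr.
B spans 1703.4 / 4.101 = 415.36 years; at 2 density bands per year that is 415.36 × 2 ≈ 831 density bands.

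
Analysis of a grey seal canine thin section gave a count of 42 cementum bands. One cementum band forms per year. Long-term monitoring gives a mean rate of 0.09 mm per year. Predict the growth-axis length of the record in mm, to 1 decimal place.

3.8 mm

42 years of growth are recorded.
42 years at 0.09 mm/year gives 0.09 × 42 = 3.8 mm.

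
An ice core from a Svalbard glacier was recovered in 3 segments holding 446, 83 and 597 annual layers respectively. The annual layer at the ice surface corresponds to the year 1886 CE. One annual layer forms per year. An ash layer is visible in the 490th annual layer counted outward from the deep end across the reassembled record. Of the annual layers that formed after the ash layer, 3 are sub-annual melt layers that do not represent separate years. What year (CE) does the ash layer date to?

Total annual layers = 446 + 83 + 597 = 1126.
The ash layer sits at annual layer 490 from the deep end, so 1126 − 490 = 636 annual layers formed after it.
Excluding 3 false annual layers: 636 − 3 = 633.
The annual layer at the ice surface is 1886 CE, so the ash layer dates to 1886 − 633 = 1253 CE.

1253 CE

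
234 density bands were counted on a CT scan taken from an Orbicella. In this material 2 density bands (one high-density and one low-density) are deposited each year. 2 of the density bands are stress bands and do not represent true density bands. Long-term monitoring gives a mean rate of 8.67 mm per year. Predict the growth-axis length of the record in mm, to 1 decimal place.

Adjusted count: 234 − 2 = 232 density bands.
232 density bands at 2 per year is 232 / 2 = 116 years.
116 years at 8.67 mm/year gives 8.67 × 116 = 1005.7 mm.

1005.7 mm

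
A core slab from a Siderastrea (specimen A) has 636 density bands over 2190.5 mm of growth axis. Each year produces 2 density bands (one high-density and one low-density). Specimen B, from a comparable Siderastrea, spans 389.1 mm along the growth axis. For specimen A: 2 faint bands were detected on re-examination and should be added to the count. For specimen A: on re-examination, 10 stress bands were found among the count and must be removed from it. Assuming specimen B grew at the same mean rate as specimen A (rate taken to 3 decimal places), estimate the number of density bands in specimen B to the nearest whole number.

112 density bands

Specimen A: correcting the raw count gives 636 − 10 + 2 = 628 true density bands.
Specimen A: with 2 density bands per year, 628 / 2 = 314 years.
A: 2190.5 mm over 314 years gives 2190.5 / 314 ≈ 6.976 mm per year.
Specimen B: 389.1 mm / 6.976 mm per year = 55.78 years; at 2 density bands per year that is 55.78 × 2 ≈ 112 density bands.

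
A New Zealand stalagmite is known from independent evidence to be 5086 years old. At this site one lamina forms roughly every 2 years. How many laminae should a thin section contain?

2543 laminae

One lamina every 2 years means 5086 / 2 = 2543 laminae.
So 2543 laminae should be present.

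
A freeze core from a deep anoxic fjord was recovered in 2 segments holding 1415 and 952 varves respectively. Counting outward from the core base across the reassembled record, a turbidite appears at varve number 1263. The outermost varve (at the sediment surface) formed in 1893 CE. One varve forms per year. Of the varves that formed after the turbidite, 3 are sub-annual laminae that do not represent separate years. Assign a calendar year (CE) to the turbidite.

792 CE

Total varves = 1415 + 952 = 2367.
Between varve 1263 and the sediment surface there are 2367 − 1263 = 1104 varves.
Excluding 3 false varves: 1104 − 3 = 1101.
Counting back 1101 years from 1893 CE places the turbidite in 1893 − 1101 = 792 CE.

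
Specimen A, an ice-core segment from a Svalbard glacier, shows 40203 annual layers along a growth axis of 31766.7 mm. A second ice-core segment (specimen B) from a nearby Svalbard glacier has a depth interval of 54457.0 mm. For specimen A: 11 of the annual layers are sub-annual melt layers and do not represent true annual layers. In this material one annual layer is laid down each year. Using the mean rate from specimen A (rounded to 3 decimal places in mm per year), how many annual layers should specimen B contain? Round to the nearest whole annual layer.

Specimen A: after corrections the count is 40203 − 11 = 40192 annual layers.
A: Mean rate = 31766.7 mm / 40192 years ≈ 0.790 mm/year.
Specimen B: 54457.0 mm / 0.790 mm per year = 68932.91 years ≈ 68933 annual layers.

68933 annual layers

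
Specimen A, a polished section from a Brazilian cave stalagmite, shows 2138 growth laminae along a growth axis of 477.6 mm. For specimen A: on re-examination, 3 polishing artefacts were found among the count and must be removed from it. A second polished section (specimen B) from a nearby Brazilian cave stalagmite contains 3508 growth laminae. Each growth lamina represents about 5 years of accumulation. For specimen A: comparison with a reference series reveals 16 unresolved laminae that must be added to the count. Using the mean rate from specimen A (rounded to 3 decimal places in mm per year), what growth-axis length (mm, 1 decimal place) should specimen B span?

771.8 mm

Specimen A: after corrections the count is 2138 − 3 + 16 = 2151 growth laminae.
Specimen A: 2151 growth laminae at 5 years each span 2151 × 5 = 10755 years.
A: Mean rate = 477.6 mm / 10755 years ≈ 0.044 mm per year.
Specimen B: 3508 growth laminae at 5 years each span 3508 × 5 = 17540 years. Length of B = 0.044 × 17540 = 771.8 mm.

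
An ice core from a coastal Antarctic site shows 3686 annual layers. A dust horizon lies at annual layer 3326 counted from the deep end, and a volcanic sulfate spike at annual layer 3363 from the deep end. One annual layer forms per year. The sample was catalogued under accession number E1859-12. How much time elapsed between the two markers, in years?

37 years

3363 − 3326 = 37 annual layers lie between the two events.
One annual layer per year makes the interval 37 years.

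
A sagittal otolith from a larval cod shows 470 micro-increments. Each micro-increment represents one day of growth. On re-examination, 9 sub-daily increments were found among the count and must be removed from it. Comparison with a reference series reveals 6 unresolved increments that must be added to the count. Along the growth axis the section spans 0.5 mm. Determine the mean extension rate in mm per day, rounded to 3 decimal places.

0.001 mm per day

True micro-increment count = 470 − 9 + 6 = 467.
Mean rate = 0.5 mm / 467 days ≈ 0.001 mm per day.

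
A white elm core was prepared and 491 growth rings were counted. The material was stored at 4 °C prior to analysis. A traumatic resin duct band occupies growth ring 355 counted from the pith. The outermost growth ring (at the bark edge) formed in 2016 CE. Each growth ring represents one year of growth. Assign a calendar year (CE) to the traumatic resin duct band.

Between growth ring 355 and the bark edge there are 491 − 355 = 136 growth rings.
2016 − 136 = 1880 CE.

1880 CE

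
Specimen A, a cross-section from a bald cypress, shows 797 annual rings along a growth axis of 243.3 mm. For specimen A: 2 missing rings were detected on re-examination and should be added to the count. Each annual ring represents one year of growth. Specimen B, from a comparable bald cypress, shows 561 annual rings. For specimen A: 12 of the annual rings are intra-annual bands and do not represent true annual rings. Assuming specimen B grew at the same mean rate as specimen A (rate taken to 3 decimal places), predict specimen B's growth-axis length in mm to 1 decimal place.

173.3 mm

Specimen A: true annual ring count = 797 − 12 + 2 = 787.
A: 243.3 mm over 787 years gives 243.3 / 787 ≈ 0.309 mm per year.
B's length ≈ 0.309 × 561 = 173.3 mm.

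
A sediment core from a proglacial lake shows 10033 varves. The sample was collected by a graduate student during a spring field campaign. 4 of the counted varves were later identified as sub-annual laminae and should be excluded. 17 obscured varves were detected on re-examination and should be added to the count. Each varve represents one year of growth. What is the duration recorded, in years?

After corrections the count is 10033 − 4 + 17 = 10046 varves.
At one varve per year, that is 10046 years.

10046 years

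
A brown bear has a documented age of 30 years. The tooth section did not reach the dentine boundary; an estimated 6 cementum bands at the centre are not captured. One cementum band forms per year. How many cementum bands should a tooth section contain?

24 cementum bands

One cementum band per year gives 30 cementum bands over 30 years.
30 − 6 missed = 24 cementum bands expected in the prepared section.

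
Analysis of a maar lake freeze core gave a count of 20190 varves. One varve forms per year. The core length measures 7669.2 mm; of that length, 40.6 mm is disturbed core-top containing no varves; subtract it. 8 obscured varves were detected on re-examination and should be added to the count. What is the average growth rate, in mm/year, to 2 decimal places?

After corrections the count is 20190 + 8 = 20198 varves.
The growth record spans 7669.2 − 40.6 = 7628.6 mm.
Mean rate = 7628.6 mm / 20198 years ≈ 0.38 mm/year.

0.38 mm/year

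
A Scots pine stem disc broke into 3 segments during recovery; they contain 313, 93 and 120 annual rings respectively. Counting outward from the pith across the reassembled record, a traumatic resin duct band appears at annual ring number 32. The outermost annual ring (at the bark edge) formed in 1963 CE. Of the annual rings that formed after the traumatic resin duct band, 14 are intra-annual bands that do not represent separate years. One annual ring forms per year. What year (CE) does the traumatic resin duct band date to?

Total annual rings = 313 + 93 + 120 = 526.
The traumatic resin duct band sits at annual ring 32 from the pith, so 526 − 32 = 494 annual rings formed after it.
494 − 14 false = 480 true annual rings after the traumatic resin duct band.
Counting back 480 years from 1963 CE places the traumatic resin duct band in 1963 − 480 = 1483 CE.

1483 CE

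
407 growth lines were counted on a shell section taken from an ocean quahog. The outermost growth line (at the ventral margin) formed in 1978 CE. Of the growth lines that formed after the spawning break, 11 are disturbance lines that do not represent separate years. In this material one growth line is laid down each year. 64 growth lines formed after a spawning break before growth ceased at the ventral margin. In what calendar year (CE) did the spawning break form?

1925 CE

64 growth lines formed after the spawning break.
Excluding 11 false growth lines: 64 − 11 = 53.
Counting back 53 years from 1978 CE places the spawning break in 1978 − 53 = 1925 CE.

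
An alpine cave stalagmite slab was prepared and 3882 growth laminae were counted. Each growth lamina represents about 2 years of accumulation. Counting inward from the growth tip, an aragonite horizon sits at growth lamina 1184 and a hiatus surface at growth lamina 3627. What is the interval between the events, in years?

The two markers are separated by 3627 − 1184 = 2443 growth laminae.
At 2 years per growth lamina, 2443 × 2 = 4886 years.

4886 yr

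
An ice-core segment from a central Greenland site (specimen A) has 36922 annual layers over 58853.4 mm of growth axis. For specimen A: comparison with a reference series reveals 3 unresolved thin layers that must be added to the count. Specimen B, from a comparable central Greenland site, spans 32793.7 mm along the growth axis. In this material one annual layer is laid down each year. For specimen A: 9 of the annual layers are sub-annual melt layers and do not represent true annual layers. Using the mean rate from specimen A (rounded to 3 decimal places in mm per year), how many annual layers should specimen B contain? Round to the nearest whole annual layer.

Specimen A: after corrections the count is 36922 − 9 + 3 = 36916 annual layers.
A: Extension rate ≈ 58853.4 / 36916 = 1.594 mm/yr.
B spans 32793.7 / 1.594 = 20573.21 years ≈ 20573 annual layers.

20573 annual layers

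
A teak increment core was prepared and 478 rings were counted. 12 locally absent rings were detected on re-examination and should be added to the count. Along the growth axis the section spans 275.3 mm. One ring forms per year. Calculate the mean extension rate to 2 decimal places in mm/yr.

Adjusted count: 478 + 12 = 490 rings.
Extension rate ≈ 275.3 / 490 = 0.56 mm/yr.

0.56 mm/yr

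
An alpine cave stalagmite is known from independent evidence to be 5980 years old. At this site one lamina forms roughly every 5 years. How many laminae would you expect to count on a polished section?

1196 laminae

At 5 years per lamina, 5980 / 5 = 1196 laminae are expected.
So 1196 laminae should be present.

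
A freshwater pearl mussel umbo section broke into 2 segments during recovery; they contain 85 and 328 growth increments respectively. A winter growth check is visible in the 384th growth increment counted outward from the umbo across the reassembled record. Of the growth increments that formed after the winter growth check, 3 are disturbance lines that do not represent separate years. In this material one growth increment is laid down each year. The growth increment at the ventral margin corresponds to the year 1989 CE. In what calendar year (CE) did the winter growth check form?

Total growth increments = 85 + 328 = 413.
The winter growth check sits at growth increment 384 from the umbo, so 413 − 384 = 29 growth increments formed after it.
Excluding 3 false growth increments: 29 − 3 = 26.
1989 − 26 = 1963 CE.

1963 CE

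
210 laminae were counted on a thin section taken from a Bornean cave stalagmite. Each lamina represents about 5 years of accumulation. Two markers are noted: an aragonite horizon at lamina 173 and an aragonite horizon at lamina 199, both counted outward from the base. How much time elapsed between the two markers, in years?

The two markers are separated by 199 − 173 = 26 laminae.
26 laminae at 5 years each span 26 × 5 = 130 years.

130 years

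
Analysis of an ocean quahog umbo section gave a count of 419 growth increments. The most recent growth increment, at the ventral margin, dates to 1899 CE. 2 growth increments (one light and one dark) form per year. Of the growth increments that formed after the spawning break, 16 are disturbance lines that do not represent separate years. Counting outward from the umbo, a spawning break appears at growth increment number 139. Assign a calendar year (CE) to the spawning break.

The spawning break sits at growth increment 139 from the umbo, so 419 − 139 = 280 growth increments formed after it.
Removing the 16 false growth increments leaves 280 − 16 = 264 true growth increments beyond the spawning break.
With 2 growth increments per year, 264 / 2 = 132 years.
Counting back 132 years from 1899 CE places the spawning break in 1899 − 132 = 1767 CE.

1767 CE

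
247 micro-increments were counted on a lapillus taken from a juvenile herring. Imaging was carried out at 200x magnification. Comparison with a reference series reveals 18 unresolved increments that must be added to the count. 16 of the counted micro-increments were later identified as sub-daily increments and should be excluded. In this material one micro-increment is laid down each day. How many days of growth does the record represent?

After corrections the count is 247 − 16 + 18 = 249 micro-increments.
One micro-increment per day makes the duration 249 days.

249 days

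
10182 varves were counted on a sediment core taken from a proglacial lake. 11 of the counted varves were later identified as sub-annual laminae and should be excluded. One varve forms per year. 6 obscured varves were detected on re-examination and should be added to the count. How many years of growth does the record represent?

After corrections the count is 10182 − 11 + 6 = 10177 varves.
With a one-to-one varve periodicity this is 10177 years.

10177 yr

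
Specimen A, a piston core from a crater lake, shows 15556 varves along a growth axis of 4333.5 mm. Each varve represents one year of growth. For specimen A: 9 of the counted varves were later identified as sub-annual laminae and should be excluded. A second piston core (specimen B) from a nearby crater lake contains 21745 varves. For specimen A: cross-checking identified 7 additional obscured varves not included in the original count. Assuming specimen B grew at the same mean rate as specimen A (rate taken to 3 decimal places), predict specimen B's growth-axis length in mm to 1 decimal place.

Specimen A: adjusted count: 15556 − 9 + 7 = 15554 varves.
A: Mean rate = 4333.5 mm / 15554 years ≈ 0.279 mm/yr.
For B, 0.279 mm/year × 21745 years = 6066.9 mm.

6066.9 mm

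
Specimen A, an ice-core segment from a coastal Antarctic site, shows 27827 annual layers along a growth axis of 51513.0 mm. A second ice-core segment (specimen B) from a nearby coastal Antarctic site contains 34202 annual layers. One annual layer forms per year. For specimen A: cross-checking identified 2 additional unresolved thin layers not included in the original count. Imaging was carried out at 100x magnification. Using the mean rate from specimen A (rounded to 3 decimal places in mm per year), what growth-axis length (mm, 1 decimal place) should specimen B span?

Specimen A: adjusted count: 27827 + 2 = 27829 annual layers.
A: Mean rate = 51513.0 mm / 27829 years ≈ 1.851 mm per year.
B's length ≈ 1.851 × 34202 = 63307.9 mm.

63307.9 mm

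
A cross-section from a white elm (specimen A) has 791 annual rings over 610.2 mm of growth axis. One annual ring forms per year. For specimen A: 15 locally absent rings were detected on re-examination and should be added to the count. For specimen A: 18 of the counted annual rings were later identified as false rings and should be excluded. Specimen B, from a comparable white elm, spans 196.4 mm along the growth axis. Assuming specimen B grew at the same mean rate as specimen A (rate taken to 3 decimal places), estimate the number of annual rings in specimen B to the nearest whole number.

Specimen A: adjusted count: 791 − 18 + 15 = 788 annual rings.
A: 610.2 mm over 788 years gives 610.2 / 788 ≈ 0.774 mm/yr.
Specimen B: 196.4 mm / 0.774 mm per year = 253.75 years ≈ 254 annual rings.

254 annual rings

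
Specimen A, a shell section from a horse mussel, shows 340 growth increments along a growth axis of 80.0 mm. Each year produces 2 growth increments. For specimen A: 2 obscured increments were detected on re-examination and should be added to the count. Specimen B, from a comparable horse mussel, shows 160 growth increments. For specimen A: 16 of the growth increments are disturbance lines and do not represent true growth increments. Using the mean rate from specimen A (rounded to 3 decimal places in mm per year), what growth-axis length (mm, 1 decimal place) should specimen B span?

39.3 mm

Specimen A: after corrections the count is 340 − 16 + 2 = 326 growth increments.
Specimen A: with 2 growth increments per year, 326 / 2 = 163 years.
A: Mean rate = 80.0 mm / 163 years ≈ 0.491 mm/year.
Specimen B: 160 growth increments at 2 per year is 160 / 2 = 80 years. For B, 0.491 mm/year × 80 years = 39.3 mm.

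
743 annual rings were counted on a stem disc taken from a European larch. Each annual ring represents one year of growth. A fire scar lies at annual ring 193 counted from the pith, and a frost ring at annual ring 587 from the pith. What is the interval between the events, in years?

587 − 193 = 394 annual rings lie between the two events.
That is 394 years at one annual ring per year.

394 yr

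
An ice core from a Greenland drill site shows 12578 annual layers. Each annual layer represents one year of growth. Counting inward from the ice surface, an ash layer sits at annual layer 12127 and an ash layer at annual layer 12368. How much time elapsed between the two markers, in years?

Separation: 12368 − 12127 = 241 annual layers.
That is 241 years at one annual layer per year.

241 years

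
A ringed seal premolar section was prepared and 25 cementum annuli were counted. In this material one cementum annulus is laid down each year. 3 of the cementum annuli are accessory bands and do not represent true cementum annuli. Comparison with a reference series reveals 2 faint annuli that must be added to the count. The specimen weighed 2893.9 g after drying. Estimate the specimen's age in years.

After corrections the count is 25 − 3 + 2 = 24 cementum annuli.
With a one-to-one cementum annulus periodicity this is 24 years.

24 yr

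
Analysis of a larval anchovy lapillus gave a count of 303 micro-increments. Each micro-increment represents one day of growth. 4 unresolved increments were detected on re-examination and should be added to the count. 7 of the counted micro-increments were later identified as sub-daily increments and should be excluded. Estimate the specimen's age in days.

After corrections the count is 303 − 7 + 4 = 300 micro-increments.
At one micro-increment per day, that is 300 days.

300 days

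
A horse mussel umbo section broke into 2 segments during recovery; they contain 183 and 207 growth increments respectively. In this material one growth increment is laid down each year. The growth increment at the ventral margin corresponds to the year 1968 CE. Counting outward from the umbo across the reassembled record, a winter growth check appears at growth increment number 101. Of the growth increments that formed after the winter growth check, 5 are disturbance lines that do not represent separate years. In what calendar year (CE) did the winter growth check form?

1684 CE

Total growth increments = 183 + 207 = 390.
The winter growth check sits at growth increment 101 from the umbo, so 390 − 101 = 289 growth increments formed after it.
289 − 5 false = 284 true growth increments after the winter growth check.
Counting back 284 years from 1968 CE places the winter growth check in 1968 − 284 = 1684 CE.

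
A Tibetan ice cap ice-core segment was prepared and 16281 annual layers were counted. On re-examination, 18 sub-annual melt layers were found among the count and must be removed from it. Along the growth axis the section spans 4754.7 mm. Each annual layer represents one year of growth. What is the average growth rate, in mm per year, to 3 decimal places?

0.292 mm per year

True annual layer count = 16281 − 18 = 16263.
Mean rate = 4754.7 mm / 16263 years ≈ 0.292 mm per year.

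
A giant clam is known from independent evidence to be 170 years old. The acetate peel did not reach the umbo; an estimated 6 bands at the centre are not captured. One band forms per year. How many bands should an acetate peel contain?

Expected bands over 170 years: 170.
Subtracting the 6 bands not captured gives 170 − 6 = 164 bands in the record.

164 bands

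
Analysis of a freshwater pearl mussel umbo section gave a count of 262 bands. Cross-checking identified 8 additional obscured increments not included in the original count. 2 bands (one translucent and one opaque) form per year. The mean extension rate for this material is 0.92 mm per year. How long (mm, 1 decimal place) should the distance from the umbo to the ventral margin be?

Adjusted count: 262 + 8 = 270 bands.
With 2 bands per year, 270 / 2 = 135 years.
Length ≈ 0.92 × 135 = 124.2 mm.

124.2 mm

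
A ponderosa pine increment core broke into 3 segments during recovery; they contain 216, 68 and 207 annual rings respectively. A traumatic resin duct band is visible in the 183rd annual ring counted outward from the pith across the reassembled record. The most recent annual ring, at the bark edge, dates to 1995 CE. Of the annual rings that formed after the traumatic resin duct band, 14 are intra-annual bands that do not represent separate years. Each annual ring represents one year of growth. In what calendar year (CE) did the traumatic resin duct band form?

Total annual rings = 216 + 68 + 207 = 491.
491 − 183 = 308 annual rings lie beyond the traumatic resin duct band toward the bark edge.
Removing the 14 false annual rings leaves 308 − 14 = 294 true annual rings beyond the traumatic resin duct band.
Counting back 294 years from 1995 CE places the traumatic resin duct band in 1995 − 294 = 1701 CE.

1701 CE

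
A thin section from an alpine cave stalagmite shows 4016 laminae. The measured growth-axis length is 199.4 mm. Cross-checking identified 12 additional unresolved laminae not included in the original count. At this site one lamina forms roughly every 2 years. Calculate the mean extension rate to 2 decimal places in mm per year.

Correcting the raw count gives 4016 + 12 = 4028 true laminae.
At 2 years per lamina, 4028 × 2 = 8056 years.
Extension rate ≈ 199.4 / 8056 = 0.02 mm per year.

0.02 mm per year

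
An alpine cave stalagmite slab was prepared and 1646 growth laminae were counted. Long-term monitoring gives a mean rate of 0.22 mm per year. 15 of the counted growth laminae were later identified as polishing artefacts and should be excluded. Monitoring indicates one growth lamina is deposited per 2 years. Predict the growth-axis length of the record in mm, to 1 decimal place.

717.6 mm

True growth lamina count = 1646 − 15 = 1631.
At 2 years per growth lamina, 1631 × 2 = 3262 years.
Predicted length = 0.22 mm/year × 3262 years = 717.6 mm.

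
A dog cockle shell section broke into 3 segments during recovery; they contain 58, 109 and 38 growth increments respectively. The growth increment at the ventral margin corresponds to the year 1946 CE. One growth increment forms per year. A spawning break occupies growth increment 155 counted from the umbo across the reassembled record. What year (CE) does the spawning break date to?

Total growth increments = 58 + 109 + 38 = 205.
The spawning break sits at growth increment 155 from the umbo, so 205 − 155 = 50 growth increments formed after it.
Counting back 50 years from 1946 CE places the spawning break in 1946 − 50 = 1896 CE.

1896 CE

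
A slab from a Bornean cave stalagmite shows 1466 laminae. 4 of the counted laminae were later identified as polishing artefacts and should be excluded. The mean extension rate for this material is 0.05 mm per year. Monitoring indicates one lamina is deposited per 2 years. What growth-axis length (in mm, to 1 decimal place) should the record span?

146.2 mm

Correcting the raw count gives 1466 − 4 = 1462 true laminae.
Multiplying by 2 years per lamina: 1462 × 2 = 2924 years.
2924 years at 0.05 mm/year gives 0.05 × 2924 = 146.2 mm.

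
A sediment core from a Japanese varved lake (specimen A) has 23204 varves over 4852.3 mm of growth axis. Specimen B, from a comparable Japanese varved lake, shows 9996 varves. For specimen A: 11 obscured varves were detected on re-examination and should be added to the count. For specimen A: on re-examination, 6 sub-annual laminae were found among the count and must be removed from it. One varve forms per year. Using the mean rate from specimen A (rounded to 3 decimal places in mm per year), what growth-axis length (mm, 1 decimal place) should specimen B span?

2089.2 mm

Specimen A: adjusted count: 23204 − 6 + 11 = 23209 varves.
A: Mean rate = 4852.3 mm / 23209 years ≈ 0.209 mm/year.
For B, 0.209 mm/year × 9996 years = 2089.2 mm.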